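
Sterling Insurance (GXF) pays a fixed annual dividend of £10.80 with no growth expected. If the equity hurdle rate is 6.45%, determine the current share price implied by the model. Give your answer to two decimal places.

Zero-growth DDM (perpetuity): P₀ = D/r = 10.80 / 0.0645 = 167.4419

£167.44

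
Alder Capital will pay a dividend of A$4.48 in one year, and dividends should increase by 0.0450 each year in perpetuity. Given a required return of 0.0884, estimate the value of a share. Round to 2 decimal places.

A$103.23

Gordon growth model: P₀ = D₁/(r − g), with D₁ = 4.48 given directly.
P₀ = 4.4800 / (0.0884 − 0.045) = 4.4800 / 0.0434 = 103.2258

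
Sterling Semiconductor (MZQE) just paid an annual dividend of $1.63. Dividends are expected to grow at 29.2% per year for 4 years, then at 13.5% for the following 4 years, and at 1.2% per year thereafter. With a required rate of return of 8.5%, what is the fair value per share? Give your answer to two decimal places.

$79.38

Three-stage DDM. Project D₁…D_8; terminal Gordon value at t=8 with g = 0.012; discount at r = 0.085.
D_1 = 2.1060
D_2 = 2.7209
D_3 = 3.5154
D_4 = 4.5419
D_5 = 5.1551
D_6 = 5.8510
D_7 = 6.6409
D_8 = 7.5374
TV_8 = 7.6278/(0.085−0.012) = 104.4910
P₀ = Σ Dₜ/(1+r)ᵗ + TV_8/(1+r)^8 = 79.3778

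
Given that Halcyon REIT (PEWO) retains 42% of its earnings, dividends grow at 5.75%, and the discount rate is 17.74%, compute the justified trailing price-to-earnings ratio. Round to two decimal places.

Payout ratio b = 1 − 0.42 = 0.58.
Justified trailing P/E = b(1+g)/(r−g) = 0.58×(1+0.0575)/(0.1774−0.0575) = 5.1155

5.12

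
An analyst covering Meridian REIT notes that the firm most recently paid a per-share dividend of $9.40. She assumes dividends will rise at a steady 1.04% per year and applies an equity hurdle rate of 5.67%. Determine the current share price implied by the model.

$205.14

Gordon growth model: P₀ = D₁/(r − g). D₁ = 9.40 × (1 + 0.0104) = 9.4978.
P₀ = 9.4978 / (0.0567 − 0.0104) = 9.4978 / 0.0463 = 205.1352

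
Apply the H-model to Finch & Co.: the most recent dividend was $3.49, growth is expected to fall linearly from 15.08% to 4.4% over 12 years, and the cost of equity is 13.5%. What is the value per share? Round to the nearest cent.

$64.61

H-model: P₀ = D₀[(1+g_L) + H(g_S−g_L)]/(r−g_L), with H = 12/2 = 6.
P₀ = 3.49 × [(1+0.044) + 6×(0.1508−0.044)] / (0.135−0.044)
   = 3.49 × 1.6848 / 0.091 = 64.6149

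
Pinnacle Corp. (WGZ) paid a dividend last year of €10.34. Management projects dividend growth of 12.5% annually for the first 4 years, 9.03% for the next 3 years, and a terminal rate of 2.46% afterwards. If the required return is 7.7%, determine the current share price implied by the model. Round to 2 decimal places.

Three-stage DDM. Project D₁…D_7; terminal Gordon value at t=7 with g = 0.0246; discount at r = 0.077.
D_1 = 11.6325
D_2 = 13.0866
D_3 = 14.7224
D_4 = 16.5627
D_5 = 18.0583
D_6 = 19.6890
D_7 = 21.4669
TV_7 = 21.9950/(0.077−0.0246) = 419.7510
P₀ = Σ Dₜ/(1+r)ᵗ + TV_7/(1+r)^7 = 333.7652

€333.77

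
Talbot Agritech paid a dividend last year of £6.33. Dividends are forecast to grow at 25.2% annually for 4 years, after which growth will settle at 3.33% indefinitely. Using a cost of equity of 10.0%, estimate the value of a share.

Two-stage DDM. Project D₁…D_4 at 0.252, terminal growth 0.0333, discount at r = 0.1.
D_1 = 7.9252
D_2 = 9.9223
D_3 = 12.4227
D_4 = 15.5532
Terminal value at t=4: TV = D_5/(r−g) = 16.0712/(0.1−0.0333) = 240.9471
P₀ = 7.9252/(1+0.1)^1 + 9.9223/(1+0.1)^2 + 12.4227/(1+0.1)^3 + 15.5532/(1+0.1)^4 + 240.9471/(1+0.1)^4 = 199.9315

£199.93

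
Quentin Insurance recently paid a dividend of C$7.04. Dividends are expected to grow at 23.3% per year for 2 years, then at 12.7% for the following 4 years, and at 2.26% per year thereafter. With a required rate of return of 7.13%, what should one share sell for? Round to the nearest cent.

C$299.67

Three-stage DDM. Project D₁…D_6; terminal Gordon value at t=6 with g = 0.0226; discount at r = 0.0713.
D_1 = 8.6803
D_2 = 10.7028
D_3 = 12.0621
D_4 = 13.5940
D_5 = 15.3204
D_6 = 17.2661
TV_6 = 17.6563/(0.0713−0.0226) = 362.5528
P₀ = Σ Dₜ/(1+r)ᵗ + TV_6/(1+r)^6 = 299.6686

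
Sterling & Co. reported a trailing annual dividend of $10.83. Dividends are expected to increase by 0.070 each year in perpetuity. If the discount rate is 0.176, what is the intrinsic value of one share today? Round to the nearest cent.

$109.32

Gordon growth model: P₀ = D₁/(r − g). D₁ = 10.83 × (1 + 0.07) = 11.5881.
P₀ = 11.5881 / (0.176 − 0.07) = 11.5881 / 0.106 = 109.3217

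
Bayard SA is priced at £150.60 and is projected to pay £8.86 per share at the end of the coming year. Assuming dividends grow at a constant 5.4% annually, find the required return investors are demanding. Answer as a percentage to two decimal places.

Rearranging the constant-growth DDM: r = D₁/P₀ + g.
r = 8.8600 / 150.60 + 0.054 = 0.05883 + 0.054 = 0.11283

11.28%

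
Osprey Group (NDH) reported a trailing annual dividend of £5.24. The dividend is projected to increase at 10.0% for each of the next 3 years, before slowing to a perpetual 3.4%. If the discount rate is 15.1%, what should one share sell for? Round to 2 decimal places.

Two-stage DDM. Project D₁…D_3 at 0.1, terminal growth 0.034, discount at r = 0.151.
D_1 = 5.7640
D_2 = 6.3404
D_3 = 6.9744
Terminal value at t=3: TV = D_4/(r−g) = 7.2116/(0.151−0.034) = 61.6374
P₀ = 5.7640/(1+0.151)^1 + 6.3404/(1+0.151)^2 + 6.9744/(1+0.151)^3 + 61.6374/(1+0.151)^3 = 54.7896

£54.79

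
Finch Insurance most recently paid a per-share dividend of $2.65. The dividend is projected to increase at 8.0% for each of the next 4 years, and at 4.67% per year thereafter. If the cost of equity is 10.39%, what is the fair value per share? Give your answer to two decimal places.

$54.47

Two-stage DDM. Project D₁…D_4 at 0.08, terminal growth 0.0467, discount at r = 0.1039.
D_1 = 2.8620
D_2 = 3.0910
D_3 = 3.3382
D_4 = 3.6053
Terminal value at t=4: TV = D_5/(r−g) = 3.7737/(0.1039−0.0467) = 65.9731
P₀ = 2.8620/(1+0.1039)^1 + 3.0910/(1+0.1039)^2 + 3.3382/(1+0.1039)^3 + 3.6053/(1+0.1039)^4 + 65.9731/(1+0.1039)^4 = 54.4657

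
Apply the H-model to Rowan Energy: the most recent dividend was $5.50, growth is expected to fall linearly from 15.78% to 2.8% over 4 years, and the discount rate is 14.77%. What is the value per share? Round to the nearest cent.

$59.16

H-model: P₀ = D₀[(1+g_L) + H(g_S−g_L)]/(r−g_L), with H = 4/2 = 2.
P₀ = 5.50 × [(1+0.028) + 2×(0.1578−0.028)] / (0.1477−0.028)
   = 5.50 × 1.2876 / 0.1197 = 59.1629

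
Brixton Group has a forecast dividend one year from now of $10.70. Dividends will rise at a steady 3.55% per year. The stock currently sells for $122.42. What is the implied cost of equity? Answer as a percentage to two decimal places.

Rearranging the constant-growth DDM: r = D₁/P₀ + g.
r = 10.7000 / 122.42 + 0.0355 = 0.08740 + 0.0355 = 0.12290

12.29%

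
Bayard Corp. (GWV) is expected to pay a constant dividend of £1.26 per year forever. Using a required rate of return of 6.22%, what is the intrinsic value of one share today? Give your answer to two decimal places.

Zero-growth DDM (perpetuity): P₀ = D/r = 1.26 / 0.0622 = 20.2572

£20.26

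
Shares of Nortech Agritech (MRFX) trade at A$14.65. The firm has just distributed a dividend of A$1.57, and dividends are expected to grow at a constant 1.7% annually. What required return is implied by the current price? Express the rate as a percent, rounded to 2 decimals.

12.60%

Rearranging the constant-growth DDM: r = D₁/P₀ + g.
D₁ = 1.57 × (1 + 0.017) = 1.5967.
r = 1.5967 / 14.65 + 0.017 = 0.10899 + 0.017 = 0.12599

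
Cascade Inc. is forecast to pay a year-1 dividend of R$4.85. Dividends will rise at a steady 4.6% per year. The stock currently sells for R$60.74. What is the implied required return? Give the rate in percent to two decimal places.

Rearranging the constant-growth DDM: r = D₁/P₀ + g.
r = 4.8500 / 60.74 + 0.046 = 0.07985 + 0.046 = 0.12585

12.58%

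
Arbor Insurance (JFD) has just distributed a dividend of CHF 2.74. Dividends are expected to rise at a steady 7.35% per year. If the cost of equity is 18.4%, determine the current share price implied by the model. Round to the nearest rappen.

Gordon growth model: P₀ = D₁/(r − g). D₁ = 2.74 × (1 + 0.0735) = 2.9414.
P₀ = 2.9414 / (0.184 − 0.0735) = 2.9414 / 0.1105 = 26.6189

CHF 26.62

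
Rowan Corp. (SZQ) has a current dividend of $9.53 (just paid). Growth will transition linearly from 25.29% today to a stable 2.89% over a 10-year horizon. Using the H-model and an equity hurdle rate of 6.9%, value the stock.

$510.70

H-model: P₀ = D₀[(1+g_L) + H(g_S−g_L)]/(r−g_L), with H = 10/2 = 5.
P₀ = 9.53 × [(1+0.0289) + 5×(0.2529−0.0289)] / (0.069−0.0289)
   = 9.53 × 2.1489 / 0.0401 = 510.6987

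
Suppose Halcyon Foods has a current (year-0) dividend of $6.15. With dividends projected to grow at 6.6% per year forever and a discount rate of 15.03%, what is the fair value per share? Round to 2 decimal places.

$77.77

Gordon growth model: P₀ = D₁/(r − g). D₁ = 6.15 × (1 + 0.066) = 6.5559.
P₀ = 6.5559 / (0.1503 − 0.066) = 6.5559 / 0.0843 = 77.7687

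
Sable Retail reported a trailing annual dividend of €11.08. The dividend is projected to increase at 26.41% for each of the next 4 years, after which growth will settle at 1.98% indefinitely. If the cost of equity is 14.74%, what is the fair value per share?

€187.25

Two-stage DDM. Project D₁…D_4 at 0.2641, terminal growth 0.0198, discount at r = 0.1474.
D_1 = 14.0062
D_2 = 17.7053
D_3 = 22.3812
D_4 = 28.2921
Terminal value at t=4: TV = D_5/(r−g) = 28.8523/(0.1474−0.0198) = 226.1152
P₀ = 14.0062/(1+0.1474)^1 + 17.7053/(1+0.1474)^2 + 22.3812/(1+0.1474)^3 + 28.2921/(1+0.1474)^4 + 226.1152/(1+0.1474)^4 = 187.2528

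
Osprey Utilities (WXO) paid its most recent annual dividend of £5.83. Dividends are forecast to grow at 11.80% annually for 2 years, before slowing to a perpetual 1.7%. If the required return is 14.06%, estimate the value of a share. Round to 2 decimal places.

Two-stage DDM. Project D₁…D_2 at 0.118, terminal growth 0.017, discount at r = 0.1406.
D_1 = 6.5179
D_2 = 7.2871
Terminal value at t=2: TV = D_3/(r−g) = 7.4109/(0.1406−0.017) = 59.9590
P₀ = 6.5179/(1+0.1406)^1 + 7.2871/(1+0.1406)^2 + 59.9590/(1+0.1406)^2 = 57.4037

£57.40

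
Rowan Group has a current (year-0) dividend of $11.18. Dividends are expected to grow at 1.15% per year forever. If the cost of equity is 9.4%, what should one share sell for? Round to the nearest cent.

$137.07

Gordon growth model: P₀ = D₁/(r − g). D₁ = 11.18 × (1 + 0.0115) = 11.3086.
P₀ = 11.3086 / (0.094 − 0.0115) = 11.3086 / 0.0825 = 137.0736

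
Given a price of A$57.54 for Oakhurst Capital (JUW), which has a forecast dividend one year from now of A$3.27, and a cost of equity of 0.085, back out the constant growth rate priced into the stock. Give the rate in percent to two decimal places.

2.82%

From P₀ = D₁/(r − g), the implied growth is g = r − D₁/P₀.
g = 0.085 − 3.27/57.54 = 0.085 − 0.05683 = 0.02817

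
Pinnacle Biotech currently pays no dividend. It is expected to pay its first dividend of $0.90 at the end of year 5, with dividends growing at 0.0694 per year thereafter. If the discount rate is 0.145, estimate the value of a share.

Deferred-dividend DDM. At t=4 the remaining stream is a growing perpetuity with first payment D_5 = 0.90.
V_4 = D_5/(r−g) = 0.90/(0.145−0.0694) = 11.9048
P₀ = V_4/(1+r)^4 = 11.9048/(1+0.145)^4 = 6.9263

$6.93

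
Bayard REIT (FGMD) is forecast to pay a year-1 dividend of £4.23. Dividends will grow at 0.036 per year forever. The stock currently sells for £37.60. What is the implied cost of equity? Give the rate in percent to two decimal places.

14.85%

Rearranging the constant-growth DDM: r = D₁/P₀ + g.
r = 4.2300 / 37.60 + 0.036 = 0.11250 + 0.036 = 0.14850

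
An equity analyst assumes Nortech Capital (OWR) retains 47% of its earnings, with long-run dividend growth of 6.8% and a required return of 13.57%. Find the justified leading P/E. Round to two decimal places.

7.83

Payout ratio b = 1 − 0.47 = 0.53.
Justified leading P/E = b/(r−g) = 0.53/(0.1357−0.068) = 7.8287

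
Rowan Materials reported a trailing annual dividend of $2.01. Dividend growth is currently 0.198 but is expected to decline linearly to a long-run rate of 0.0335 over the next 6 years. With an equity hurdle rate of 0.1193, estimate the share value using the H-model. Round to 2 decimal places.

$35.77

H-model: P₀ = D₀[(1+g_L) + H(g_S−g_L)]/(r−g_L), with H = 6/2 = 3.
P₀ = 2.01 × [(1+0.0335) + 3×(0.198−0.0335)] / (0.1193−0.0335)
   = 2.01 × 1.5270 / 0.0858 = 35.7724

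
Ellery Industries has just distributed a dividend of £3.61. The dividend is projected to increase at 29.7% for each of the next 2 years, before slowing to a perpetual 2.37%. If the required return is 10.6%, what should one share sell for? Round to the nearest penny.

Two-stage DDM. Project D₁…D_2 at 0.297, terminal growth 0.0237, discount at r = 0.106.
D_1 = 4.6822
D_2 = 6.0728
Terminal value at t=2: TV = D_3/(r−g) = 6.2167/(0.106−0.0237) = 75.5371
P₀ = 4.6822/(1+0.106)^1 + 6.0728/(1+0.106)^2 + 75.5371/(1+0.106)^2 = 70.9498

£70.95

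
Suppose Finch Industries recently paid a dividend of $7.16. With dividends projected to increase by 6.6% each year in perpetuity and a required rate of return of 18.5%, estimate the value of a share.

Gordon growth model: P₀ = D₁/(r − g). D₁ = 7.16 × (1 + 0.066) = 7.6326.
P₀ = 7.6326 / (0.185 − 0.066) = 7.6326 / 0.119 = 64.1392

$64.14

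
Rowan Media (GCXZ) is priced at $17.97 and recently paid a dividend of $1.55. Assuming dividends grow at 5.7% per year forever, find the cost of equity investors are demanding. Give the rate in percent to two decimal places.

Rearranging the constant-growth DDM: r = D₁/P₀ + g.
D₁ = 1.55 × (1 + 0.057) = 1.6383.
r = 1.6383 / 17.97 + 0.057 = 0.09117 + 0.057 = 0.14817

14.82%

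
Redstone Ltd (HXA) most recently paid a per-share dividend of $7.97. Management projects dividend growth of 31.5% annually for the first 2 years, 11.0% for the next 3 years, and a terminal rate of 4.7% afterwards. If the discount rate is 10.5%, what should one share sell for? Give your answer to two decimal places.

$261.47

Three-stage DDM. Project D₁…D_5; terminal Gordon value at t=5 with g = 0.047; discount at r = 0.105.
D_1 = 10.4805
D_2 = 13.7819
D_3 = 15.2979
D_4 = 16.9807
D_5 = 18.8486
TV_5 = 19.7345/(0.105−0.047) = 340.2495
P₀ = Σ Dₜ/(1+r)ᵗ + TV_5/(1+r)^5 = 261.4721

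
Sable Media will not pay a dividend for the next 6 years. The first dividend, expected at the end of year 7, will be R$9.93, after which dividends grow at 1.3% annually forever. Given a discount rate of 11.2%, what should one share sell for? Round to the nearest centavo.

R$53.05

Deferred-dividend DDM. At t=6 the remaining stream is a growing perpetuity with first payment D_7 = 9.93.
V_6 = D_7/(r−g) = 9.93/(0.112−0.013) = 100.3030
P₀ = V_6/(1+r)^6 = 100.3030/(1+0.112)^6 = 53.0500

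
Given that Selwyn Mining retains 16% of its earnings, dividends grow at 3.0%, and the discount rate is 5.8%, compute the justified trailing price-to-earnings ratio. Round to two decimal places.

Payout ratio b = 1 − 0.16 = 0.84.
Justified trailing P/E = b(1+g)/(r−g) = 0.84×(1+0.03)/(0.058−0.03) = 30.9000

30.90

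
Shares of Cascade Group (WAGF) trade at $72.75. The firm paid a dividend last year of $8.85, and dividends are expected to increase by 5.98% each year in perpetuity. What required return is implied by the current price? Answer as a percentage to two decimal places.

18.87%

Rearranging the constant-growth DDM: r = D₁/P₀ + g.
D₁ = 8.85 × (1 + 0.0598) = 9.3792.
r = 9.3792 / 72.75 + 0.0598 = 0.12892 + 0.0598 = 0.18872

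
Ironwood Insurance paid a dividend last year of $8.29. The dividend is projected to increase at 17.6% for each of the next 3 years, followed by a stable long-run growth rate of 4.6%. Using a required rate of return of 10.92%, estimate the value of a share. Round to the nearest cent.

Two-stage DDM. Project D₁…D_3 at 0.176, terminal growth 0.046, discount at r = 0.1092.
D_1 = 9.7490
D_2 = 11.4649
D_3 = 13.4827
Terminal value at t=3: TV = D_4/(r−g) = 14.1029/(0.1092−0.046) = 223.1470
P₀ = 9.7490/(1+0.1092)^1 + 11.4649/(1+0.1092)^2 + 13.4827/(1+0.1092)^3 + 223.1470/(1+0.1092)^3 = 191.5041

$191.50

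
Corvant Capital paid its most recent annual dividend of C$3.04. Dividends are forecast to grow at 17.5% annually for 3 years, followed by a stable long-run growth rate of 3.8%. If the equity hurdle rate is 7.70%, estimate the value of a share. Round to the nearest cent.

C$115.95

Two-stage DDM. Project D₁…D_3 at 0.175, terminal growth 0.038, discount at r = 0.077.
D_1 = 3.5720
D_2 = 4.1971
D_3 = 4.9316
Terminal value at t=3: TV = D_4/(r−g) = 5.1190/(0.077−0.038) = 131.2562
P₀ = 3.5720/(1+0.077)^1 + 4.1971/(1+0.077)^2 + 4.9316/(1+0.077)^3 + 131.2562/(1+0.077)^3 = 115.9513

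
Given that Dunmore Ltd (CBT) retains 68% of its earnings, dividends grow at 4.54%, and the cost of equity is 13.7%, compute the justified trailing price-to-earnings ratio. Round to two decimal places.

Payout ratio b = 1 − 0.68 = 0.32.
Justified trailing P/E = b(1+g)/(r−g) = 0.32×(1+0.0454)/(0.137−0.0454) = 3.6521

3.65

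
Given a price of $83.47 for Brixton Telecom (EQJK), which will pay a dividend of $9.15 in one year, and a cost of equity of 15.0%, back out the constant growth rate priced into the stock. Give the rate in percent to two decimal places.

From P₀ = D₁/(r − g), the implied growth is g = r − D₁/P₀.
g = 0.15 − 9.15/83.47 = 0.15 − 0.10962 = 0.04038

4.04%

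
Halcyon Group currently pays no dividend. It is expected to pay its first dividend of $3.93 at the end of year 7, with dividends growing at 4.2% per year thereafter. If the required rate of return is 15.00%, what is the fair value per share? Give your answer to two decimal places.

$15.73

Deferred-dividend DDM. At t=6 the remaining stream is a growing perpetuity with first payment D_7 = 3.93.
V_6 = D_7/(r−g) = 3.93/(0.15−0.042) = 36.3889
P₀ = V_6/(1+r)^6 = 36.3889/(1+0.15)^6 = 15.7319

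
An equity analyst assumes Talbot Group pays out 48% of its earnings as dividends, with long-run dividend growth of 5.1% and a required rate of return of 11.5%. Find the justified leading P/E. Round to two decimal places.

7.50

Justified leading P/E = b/(r−g) = 0.48/(0.115−0.051) = 7.5000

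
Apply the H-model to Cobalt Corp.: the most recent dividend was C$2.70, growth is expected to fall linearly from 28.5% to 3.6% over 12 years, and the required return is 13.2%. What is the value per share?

H-model: P₀ = D₀[(1+g_L) + H(g_S−g_L)]/(r−g_L), with H = 12/2 = 6.
P₀ = 2.70 × [(1+0.036) + 6×(0.285−0.036)] / (0.132−0.036)
   = 2.70 × 2.5300 / 0.096 = 71.1562

C$71.16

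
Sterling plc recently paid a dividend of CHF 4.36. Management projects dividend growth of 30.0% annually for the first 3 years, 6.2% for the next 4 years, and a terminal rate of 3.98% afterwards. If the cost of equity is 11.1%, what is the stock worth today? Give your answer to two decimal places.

Three-stage DDM. Project D₁…D_7; terminal Gordon value at t=7 with g = 0.0398; discount at r = 0.111.
D_1 = 5.6680
D_2 = 7.3684
D_3 = 9.5789
D_4 = 10.1728
D_5 = 10.8035
D_6 = 11.4733
D_7 = 12.1847
TV_7 = 12.6696/(0.111−0.0398) = 177.9444
P₀ = Σ Dₜ/(1+r)ᵗ + TV_7/(1+r)^7 = 128.2190

CHF 128.22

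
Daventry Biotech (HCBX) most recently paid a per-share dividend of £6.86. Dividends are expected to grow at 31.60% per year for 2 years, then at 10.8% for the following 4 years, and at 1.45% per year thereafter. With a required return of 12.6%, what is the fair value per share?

Three-stage DDM. Project D₁…D_6; terminal Gordon value at t=6 with g = 0.0145; discount at r = 0.126.
D_1 = 9.0278
D_2 = 11.8805
D_3 = 13.1636
D_4 = 14.5853
D_5 = 16.1605
D_6 = 17.9058
TV_6 = 18.1655/(0.126−0.0145) = 162.9191
P₀ = Σ Dₜ/(1+r)ᵗ + TV_6/(1+r)^6 = 133.3314

£133.33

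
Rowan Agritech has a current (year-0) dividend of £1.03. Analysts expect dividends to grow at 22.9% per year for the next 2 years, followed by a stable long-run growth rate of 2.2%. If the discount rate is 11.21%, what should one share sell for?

Two-stage DDM. Project D₁…D_2 at 0.229, terminal growth 0.022, discount at r = 0.1121.
D_1 = 1.2659
D_2 = 1.5558
Terminal value at t=2: TV = D_3/(r−g) = 1.5900/(0.1121−0.022) = 17.6468
P₀ = 1.2659/(1+0.1121)^1 + 1.5558/(1+0.1121)^2 + 17.6468/(1+0.1121)^2 = 16.6647

£16.66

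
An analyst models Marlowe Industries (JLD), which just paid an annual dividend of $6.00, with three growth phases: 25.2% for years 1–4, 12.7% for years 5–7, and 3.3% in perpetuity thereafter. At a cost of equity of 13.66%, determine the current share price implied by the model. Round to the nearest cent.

Three-stage DDM. Project D₁…D_7; terminal Gordon value at t=7 with g = 0.033; discount at r = 0.1366.
D_1 = 7.5120
D_2 = 9.4050
D_3 = 11.7751
D_4 = 14.7424
D_5 = 16.6147
D_6 = 18.7248
D_7 = 21.1028
TV_7 = 21.7992/(0.1366−0.033) = 210.4170
P₀ = Σ Dₜ/(1+r)ᵗ + TV_7/(1+r)^7 = 142.6653

$142.67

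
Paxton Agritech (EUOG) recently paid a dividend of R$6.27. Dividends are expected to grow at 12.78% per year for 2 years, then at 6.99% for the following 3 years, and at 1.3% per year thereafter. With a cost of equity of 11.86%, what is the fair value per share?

Three-stage DDM. Project D₁…D_5; terminal Gordon value at t=5 with g = 0.013; discount at r = 0.1186.
D_1 = 7.0713
D_2 = 7.9750
D_3 = 8.5325
D_4 = 9.1289
D_5 = 9.7670
TV_5 = 9.8940/(0.1186−0.013) = 93.6929
P₀ = Σ Dₜ/(1+r)ᵗ + TV_5/(1+r)^5 = 83.6961

R$83.70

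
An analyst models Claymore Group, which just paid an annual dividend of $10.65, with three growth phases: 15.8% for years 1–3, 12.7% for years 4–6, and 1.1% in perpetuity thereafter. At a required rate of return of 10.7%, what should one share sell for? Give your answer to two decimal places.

Three-stage DDM. Project D₁…D_6; terminal Gordon value at t=6 with g = 0.011; discount at r = 0.107.
D_1 = 12.3327
D_2 = 14.2813
D_3 = 16.5377
D_4 = 18.6380
D_5 = 21.0050
D_6 = 23.6727
TV_6 = 23.9331/(0.107−0.011) = 249.3027
P₀ = Σ Dₜ/(1+r)ᵗ + TV_6/(1+r)^6 = 208.3647

$208.36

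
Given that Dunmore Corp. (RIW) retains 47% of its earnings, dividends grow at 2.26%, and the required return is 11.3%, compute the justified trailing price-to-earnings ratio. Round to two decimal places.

Payout ratio b = 1 − 0.47 = 0.53.
Justified trailing P/E = b(1+g)/(r−g) = 0.53×(1+0.0226)/(0.113−0.0226) = 5.9953

6.00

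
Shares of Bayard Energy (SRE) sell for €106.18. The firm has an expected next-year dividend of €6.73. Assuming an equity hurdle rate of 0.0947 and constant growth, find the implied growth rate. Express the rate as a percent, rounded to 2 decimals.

3.13%

From P₀ = D₁/(r − g), the implied growth is g = r − D₁/P₀.
g = 0.0947 − 6.73/106.18 = 0.0947 − 0.06338 = 0.03132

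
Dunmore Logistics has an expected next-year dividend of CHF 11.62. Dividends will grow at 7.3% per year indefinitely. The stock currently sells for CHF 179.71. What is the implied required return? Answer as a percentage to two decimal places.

13.77%

Rearranging the constant-growth DDM: r = D₁/P₀ + g.
r = 11.6200 / 179.71 + 0.073 = 0.06466 + 0.073 = 0.13766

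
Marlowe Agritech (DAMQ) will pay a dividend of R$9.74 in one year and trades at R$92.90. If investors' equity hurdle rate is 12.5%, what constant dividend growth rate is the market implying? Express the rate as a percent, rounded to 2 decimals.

From P₀ = D₁/(r − g), the implied growth is g = r − D₁/P₀.
g = 0.125 − 9.74/92.90 = 0.125 − 0.10484 = 0.02016

2.02%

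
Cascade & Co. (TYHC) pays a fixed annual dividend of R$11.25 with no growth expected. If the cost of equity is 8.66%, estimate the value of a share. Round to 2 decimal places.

Zero-growth DDM (perpetuity): P₀ = D/r = 11.25 / 0.0866 = 129.9076

R$129.91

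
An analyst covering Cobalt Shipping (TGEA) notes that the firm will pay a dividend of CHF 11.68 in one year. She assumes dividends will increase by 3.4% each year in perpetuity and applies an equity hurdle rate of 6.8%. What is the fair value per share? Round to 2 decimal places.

CHF 343.53

Gordon growth model: P₀ = D₁/(r − g), with D₁ = 11.68 given directly.
P₀ = 11.6800 / (0.068 − 0.034) = 11.6800 / 0.034 = 343.5294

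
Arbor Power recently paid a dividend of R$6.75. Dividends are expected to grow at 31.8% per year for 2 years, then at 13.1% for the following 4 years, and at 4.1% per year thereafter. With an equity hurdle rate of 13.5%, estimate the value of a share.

Three-stage DDM. Project D₁…D_6; terminal Gordon value at t=6 with g = 0.041; discount at r = 0.135.
D_1 = 8.8965
D_2 = 11.7256
D_3 = 13.2616
D_4 = 14.9989
D_5 = 16.9638
D_6 = 19.1860
TV_6 = 19.9727/(0.135−0.041) = 212.4750
P₀ = Σ Dₜ/(1+r)ᵗ + TV_6/(1+r)^6 = 152.4170

R$152.42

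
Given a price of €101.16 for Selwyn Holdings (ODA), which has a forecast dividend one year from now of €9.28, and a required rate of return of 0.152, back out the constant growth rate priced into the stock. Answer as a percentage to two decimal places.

6.03%

From P₀ = D₁/(r − g), the implied growth is g = r − D₁/P₀.
g = 0.152 − 9.28/101.16 = 0.152 − 0.09174 = 0.06026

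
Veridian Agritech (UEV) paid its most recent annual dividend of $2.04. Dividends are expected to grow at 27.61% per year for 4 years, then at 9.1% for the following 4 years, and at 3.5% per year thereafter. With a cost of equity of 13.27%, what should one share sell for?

$53.03

Three-stage DDM. Project D₁…D_8; terminal Gordon value at t=8 with g = 0.035; discount at r = 0.1327.
D_1 = 2.6032
D_2 = 3.3220
D_3 = 4.2392
D_4 = 5.4096
D_5 = 5.9019
D_6 = 6.4390
D_7 = 7.0250
D_8 = 7.6642
TV_8 = 7.9325/(0.1327−0.035) = 81.1921
P₀ = Σ Dₜ/(1+r)ᵗ + TV_8/(1+r)^8 = 53.0336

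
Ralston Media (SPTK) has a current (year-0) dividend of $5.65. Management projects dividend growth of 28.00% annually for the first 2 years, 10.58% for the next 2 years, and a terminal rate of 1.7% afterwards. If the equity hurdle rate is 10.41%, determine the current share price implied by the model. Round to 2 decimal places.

$118.30

Three-stage DDM. Project D₁…D_4; terminal Gordon value at t=4 with g = 0.017; discount at r = 0.1041.
D_1 = 7.2320
D_2 = 9.2570
D_3 = 10.2363
D_4 = 11.3194
TV_4 = 11.5118/(0.1041−0.017) = 132.1674
P₀ = Σ Dₜ/(1+r)ᵗ + TV_4/(1+r)^4 = 118.3049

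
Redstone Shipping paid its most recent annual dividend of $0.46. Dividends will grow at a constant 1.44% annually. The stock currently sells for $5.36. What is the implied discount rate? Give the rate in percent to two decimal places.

Rearranging the constant-growth DDM: r = D₁/P₀ + g.
D₁ = 0.46 × (1 + 0.0144) = 0.4666.
r = 0.4666 / 5.36 + 0.0144 = 0.08706 + 0.0144 = 0.10146

10.15%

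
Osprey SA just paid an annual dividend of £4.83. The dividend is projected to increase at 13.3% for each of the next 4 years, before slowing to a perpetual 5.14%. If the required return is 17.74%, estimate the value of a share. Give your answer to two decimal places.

£52.13

Two-stage DDM. Project D₁…D_4 at 0.133, terminal growth 0.0514, discount at r = 0.1774.
D_1 = 5.4724
D_2 = 6.2002
D_3 = 7.0248
D_4 = 7.9592
Terminal value at t=4: TV = D_5/(r−g) = 8.3683/(0.1774−0.0514) = 66.4147
P₀ = 5.4724/(1+0.1774)^1 + 6.2002/(1+0.1774)^2 + 7.0248/(1+0.1774)^3 + 7.9592/(1+0.1774)^4 + 66.4147/(1+0.1774)^4 = 52.1255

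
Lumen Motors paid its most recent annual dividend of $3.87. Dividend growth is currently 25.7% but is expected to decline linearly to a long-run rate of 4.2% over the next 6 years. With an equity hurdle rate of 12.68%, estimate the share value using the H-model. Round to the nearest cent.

H-model: P₀ = D₀[(1+g_L) + H(g_S−g_L)]/(r−g_L), with H = 6/2 = 3.
P₀ = 3.87 × [(1+0.042) + 3×(0.257−0.042)] / (0.1268−0.042)
   = 3.87 × 1.6870 / 0.0848 = 76.9893

$76.99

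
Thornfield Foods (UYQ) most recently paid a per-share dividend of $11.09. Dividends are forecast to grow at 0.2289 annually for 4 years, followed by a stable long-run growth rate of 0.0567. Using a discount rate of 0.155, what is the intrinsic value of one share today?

Two-stage DDM. Project D₁…D_4 at 0.2289, terminal growth 0.0567, discount at r = 0.155.
D_1 = 13.6285
D_2 = 16.7481
D_3 = 20.5817
D_4 = 25.2928
Terminal value at t=4: TV = D_5/(r−g) = 26.7270/(0.155−0.0567) = 271.8917
P₀ = 13.6285/(1+0.155)^1 + 16.7481/(1+0.155)^2 + 20.5817/(1+0.155)^3 + 25.2928/(1+0.155)^4 + 271.8917/(1+0.155)^4 = 204.7049

$204.70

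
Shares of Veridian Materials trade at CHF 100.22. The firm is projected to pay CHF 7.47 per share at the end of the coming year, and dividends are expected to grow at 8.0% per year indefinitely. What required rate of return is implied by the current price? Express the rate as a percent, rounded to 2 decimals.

Rearranging the constant-growth DDM: r = D₁/P₀ + g.
r = 7.4700 / 100.22 + 0.08 = 0.07454 + 0.08 = 0.15454

15.45%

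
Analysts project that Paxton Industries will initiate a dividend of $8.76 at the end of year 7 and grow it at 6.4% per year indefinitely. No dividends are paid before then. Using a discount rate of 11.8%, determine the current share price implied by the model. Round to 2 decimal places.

Deferred-dividend DDM. At t=6 the remaining stream is a growing perpetuity with first payment D_7 = 8.76.
V_6 = D_7/(r−g) = 8.76/(0.118−0.064) = 162.2222
P₀ = V_6/(1+r)^6 = 162.2222/(1+0.118)^6 = 83.0729

$83.07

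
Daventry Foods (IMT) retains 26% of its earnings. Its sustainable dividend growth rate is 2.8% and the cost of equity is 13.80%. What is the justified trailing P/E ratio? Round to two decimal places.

Payout ratio b = 1 − 0.26 = 0.74.
Justified trailing P/E = b(1+g)/(r−g) = 0.74×(1+0.028)/(0.138−0.028) = 6.9156

6.92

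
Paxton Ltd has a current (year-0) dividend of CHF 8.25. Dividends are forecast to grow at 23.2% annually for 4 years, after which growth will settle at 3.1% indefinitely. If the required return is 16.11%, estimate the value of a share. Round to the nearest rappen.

Two-stage DDM. Project D₁…D_4 at 0.232, terminal growth 0.031, discount at r = 0.1611.
D_1 = 10.1640
D_2 = 12.5220
D_3 = 15.4272
D_4 = 19.0063
Terminal value at t=4: TV = D_5/(r−g) = 19.5955/(0.1611−0.031) = 150.6184
P₀ = 10.1640/(1+0.1611)^1 + 12.5220/(1+0.1611)^2 + 15.4272/(1+0.1611)^3 + 19.0063/(1+0.1611)^4 + 150.6184/(1+0.1611)^4 = 121.2252

CHF 121.23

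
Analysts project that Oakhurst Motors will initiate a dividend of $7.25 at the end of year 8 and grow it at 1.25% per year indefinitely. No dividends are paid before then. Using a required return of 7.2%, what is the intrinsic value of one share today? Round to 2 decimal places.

$74.90

Deferred-dividend DDM. At t=7 the remaining stream is a growing perpetuity with first payment D_8 = 7.25.
V_7 = D_8/(r−g) = 7.25/(0.072−0.0125) = 121.8487
P₀ = V_7/(1+r)^7 = 121.8487/(1+0.072)^7 = 74.8958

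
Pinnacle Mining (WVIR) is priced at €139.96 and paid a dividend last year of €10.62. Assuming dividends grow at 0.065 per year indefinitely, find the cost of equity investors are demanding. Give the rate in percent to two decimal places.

14.58%

Rearranging the constant-growth DDM: r = D₁/P₀ + g.
D₁ = 10.62 × (1 + 0.065) = 11.3103.
r = 11.3103 / 139.96 + 0.065 = 0.08081 + 0.065 = 0.14581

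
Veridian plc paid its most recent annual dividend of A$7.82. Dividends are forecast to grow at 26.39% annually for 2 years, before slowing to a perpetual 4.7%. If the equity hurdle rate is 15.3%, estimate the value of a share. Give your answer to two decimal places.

A$110.78

Two-stage DDM. Project D₁…D_2 at 0.2639, terminal growth 0.047, discount at r = 0.153.
D_1 = 9.8837
D_2 = 12.4920
Terminal value at t=2: TV = D_3/(r−g) = 13.0791/(0.153−0.047) = 123.3880
P₀ = 9.8837/(1+0.153)^1 + 12.4920/(1+0.153)^2 + 123.3880/(1+0.153)^2 = 110.7830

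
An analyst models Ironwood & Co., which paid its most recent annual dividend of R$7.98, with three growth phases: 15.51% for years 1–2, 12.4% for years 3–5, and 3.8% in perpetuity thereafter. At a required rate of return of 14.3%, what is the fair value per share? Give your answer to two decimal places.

Three-stage DDM. Project D₁…D_5; terminal Gordon value at t=5 with g = 0.038; discount at r = 0.143.
D_1 = 9.2177
D_2 = 10.6474
D_3 = 11.9676
D_4 = 13.4516
D_5 = 15.1196
TV_5 = 15.6942/(0.143−0.038) = 149.4683
P₀ = Σ Dₜ/(1+r)ᵗ + TV_5/(1+r)^5 = 116.4757

R$116.48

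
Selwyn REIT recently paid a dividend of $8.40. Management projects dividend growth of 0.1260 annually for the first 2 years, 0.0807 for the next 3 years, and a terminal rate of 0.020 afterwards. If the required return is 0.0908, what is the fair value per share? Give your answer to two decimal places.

Three-stage DDM. Project D₁…D_5; terminal Gordon value at t=5 with g = 0.02; discount at r = 0.0908.
D_1 = 9.4584
D_2 = 10.6502
D_3 = 11.5096
D_4 = 12.4385
D_5 = 13.4422
TV_5 = 13.7111/(0.0908−0.02) = 193.6593
P₀ = Σ Dₜ/(1+r)ᵗ + TV_5/(1+r)^5 = 169.3848

$169.38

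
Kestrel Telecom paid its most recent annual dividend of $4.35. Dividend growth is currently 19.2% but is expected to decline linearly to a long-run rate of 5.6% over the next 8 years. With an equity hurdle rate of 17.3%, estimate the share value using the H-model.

$59.49

H-model: P₀ = D₀[(1+g_L) + H(g_S−g_L)]/(r−g_L), with H = 8/2 = 4.
P₀ = 4.35 × [(1+0.056) + 4×(0.192−0.056)] / (0.173−0.056)
   = 4.35 × 1.6000 / 0.117 = 59.4872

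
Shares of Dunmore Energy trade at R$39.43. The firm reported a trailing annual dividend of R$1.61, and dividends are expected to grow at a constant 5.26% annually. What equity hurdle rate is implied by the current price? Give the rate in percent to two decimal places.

Rearranging the constant-growth DDM: r = D₁/P₀ + g.
D₁ = 1.61 × (1 + 0.0526) = 1.6947.
r = 1.6947 / 39.43 + 0.0526 = 0.04298 + 0.0526 = 0.09558

9.56%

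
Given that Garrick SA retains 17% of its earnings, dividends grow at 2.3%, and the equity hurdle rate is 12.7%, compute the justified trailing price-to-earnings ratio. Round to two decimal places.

8.16

Payout ratio b = 1 − 0.17 = 0.83.
Justified trailing P/E = b(1+g)/(r−g) = 0.83×(1+0.023)/(0.127−0.023) = 8.1643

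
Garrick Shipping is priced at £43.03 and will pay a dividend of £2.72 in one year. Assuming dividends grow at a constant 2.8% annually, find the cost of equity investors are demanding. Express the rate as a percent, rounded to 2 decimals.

9.12%

Rearranging the constant-growth DDM: r = D₁/P₀ + g.
r = 2.7200 / 43.03 + 0.028 = 0.06321 + 0.028 = 0.09121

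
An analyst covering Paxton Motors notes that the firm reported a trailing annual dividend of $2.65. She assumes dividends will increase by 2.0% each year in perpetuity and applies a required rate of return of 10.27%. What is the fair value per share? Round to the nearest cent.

$32.68

Gordon growth model: P₀ = D₁/(r − g). D₁ = 2.65 × (1 + 0.02) = 2.7030.
P₀ = 2.7030 / (0.1027 − 0.02) = 2.7030 / 0.0827 = 32.6844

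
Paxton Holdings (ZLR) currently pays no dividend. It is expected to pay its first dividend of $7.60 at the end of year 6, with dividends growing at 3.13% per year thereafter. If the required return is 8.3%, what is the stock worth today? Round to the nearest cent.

Deferred-dividend DDM. At t=5 the remaining stream is a growing perpetuity with first payment D_6 = 7.60.
V_5 = D_6/(r−g) = 7.60/(0.083−0.0313) = 147.0019
P₀ = V_5/(1+r)^5 = 147.0019/(1+0.083)^5 = 98.6690

$98.67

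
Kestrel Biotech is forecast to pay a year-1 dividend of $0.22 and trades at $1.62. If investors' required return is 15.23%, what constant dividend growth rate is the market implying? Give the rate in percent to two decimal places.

From P₀ = D₁/(r − g), the implied growth is g = r − D₁/P₀.
g = 0.1523 − 0.22/1.62 = 0.1523 − 0.13580 = 0.01650

1.65%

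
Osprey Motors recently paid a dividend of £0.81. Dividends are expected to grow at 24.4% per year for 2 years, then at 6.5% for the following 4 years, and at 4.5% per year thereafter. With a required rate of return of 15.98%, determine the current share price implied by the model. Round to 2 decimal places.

£10.86

Three-stage DDM. Project D₁…D_6; terminal Gordon value at t=6 with g = 0.045; discount at r = 0.1598.
D_1 = 1.0076
D_2 = 1.2535
D_3 = 1.3350
D_4 = 1.4218
D_5 = 1.5142
D_6 = 1.6126
TV_6 = 1.6852/(0.1598−0.045) = 14.6791
P₀ = Σ Dₜ/(1+r)ᵗ + TV_6/(1+r)^6 = 10.8574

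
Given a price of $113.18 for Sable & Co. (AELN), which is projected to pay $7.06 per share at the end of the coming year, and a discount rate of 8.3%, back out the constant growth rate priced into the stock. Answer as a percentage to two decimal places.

From P₀ = D₁/(r − g), the implied growth is g = r − D₁/P₀.
g = 0.083 − 7.06/113.18 = 0.083 − 0.06238 = 0.02062

2.06%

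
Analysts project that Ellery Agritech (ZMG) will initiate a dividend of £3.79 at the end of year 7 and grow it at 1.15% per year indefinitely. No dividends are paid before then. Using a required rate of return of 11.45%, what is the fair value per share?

£19.20

Deferred-dividend DDM. At t=6 the remaining stream is a growing perpetuity with first payment D_7 = 3.79.
V_6 = D_7/(r−g) = 3.79/(0.1145−0.0115) = 36.7961
P₀ = V_6/(1+r)^6 = 36.7961/(1+0.1145)^6 = 19.2009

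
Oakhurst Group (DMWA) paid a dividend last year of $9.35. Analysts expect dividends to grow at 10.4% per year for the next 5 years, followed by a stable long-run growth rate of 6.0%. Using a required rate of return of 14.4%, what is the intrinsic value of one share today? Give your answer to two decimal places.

Two-stage DDM. Project D₁…D_5 at 0.104, terminal growth 0.06, discount at r = 0.144.
D_1 = 10.3224
D_2 = 11.3959
D_3 = 12.5811
D_4 = 13.8895
D_5 = 15.3341
Terminal value at t=5: TV = D_6/(r−g) = 16.2541/(0.144−0.06) = 193.5012
P₀ = 10.3224/(1+0.144)^1 + 11.3959/(1+0.144)^2 + 12.5811/(1+0.144)^3 + 13.8895/(1+0.144)^4 + 15.3341/(1+0.144)^5 + 193.5012/(1+0.144)^5 = 140.8226

$140.82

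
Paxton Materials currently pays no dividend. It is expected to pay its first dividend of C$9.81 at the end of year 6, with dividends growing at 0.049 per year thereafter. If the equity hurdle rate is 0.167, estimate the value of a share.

C$38.41

Deferred-dividend DDM. At t=5 the remaining stream is a growing perpetuity with first payment D_6 = 9.81.
V_5 = D_6/(r−g) = 9.81/(0.167−0.049) = 83.1356
P₀ = V_5/(1+r)^5 = 83.1356/(1+0.167)^5 = 38.4090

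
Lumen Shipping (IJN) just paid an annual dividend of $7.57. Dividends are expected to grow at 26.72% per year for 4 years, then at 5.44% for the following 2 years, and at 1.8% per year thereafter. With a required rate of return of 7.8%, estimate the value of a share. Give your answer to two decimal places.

Three-stage DDM. Project D₁…D_6; terminal Gordon value at t=6 with g = 0.018; discount at r = 0.078.
D_1 = 9.5927
D_2 = 12.1559
D_3 = 15.4039
D_4 = 19.5199
D_5 = 20.5817
D_6 = 21.7014
TV_6 = 22.0920/(0.078−0.018) = 368.2001
P₀ = Σ Dₜ/(1+r)ᵗ + TV_6/(1+r)^6 = 308.6997

$308.70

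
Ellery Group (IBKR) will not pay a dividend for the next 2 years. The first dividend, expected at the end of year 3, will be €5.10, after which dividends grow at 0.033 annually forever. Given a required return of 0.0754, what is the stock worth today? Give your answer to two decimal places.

€104.01

Deferred-dividend DDM. At t=2 the remaining stream is a growing perpetuity with first payment D_3 = 5.10.
V_2 = D_3/(r−g) = 5.10/(0.0754−0.033) = 120.2830
P₀ = V_2/(1+r)^2 = 120.2830/(1+0.0754)^2 = 104.0074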